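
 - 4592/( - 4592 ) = 1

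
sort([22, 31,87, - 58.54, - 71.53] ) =[ - 71.53, - 58.54,  22, 31, 87]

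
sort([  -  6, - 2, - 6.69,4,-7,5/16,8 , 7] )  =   [  -  7,-6.69, - 6,-2,5/16,  4, 7,8 ]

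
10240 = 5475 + 4765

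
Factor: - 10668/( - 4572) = 7/3 = 3^( - 1)* 7^1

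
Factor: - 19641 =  - 3^1*6547^1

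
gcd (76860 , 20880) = 180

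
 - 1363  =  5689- 7052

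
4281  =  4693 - 412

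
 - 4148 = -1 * 4148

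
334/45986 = 167/22993=0.01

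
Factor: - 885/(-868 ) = 2^( - 2 )*3^1*5^1*7^( - 1 ) * 31^( -1 )*59^1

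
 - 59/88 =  - 1 + 29/88= -0.67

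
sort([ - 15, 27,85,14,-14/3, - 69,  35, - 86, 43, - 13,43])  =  [  -  86,-69, - 15, - 13, -14/3, 14, 27,35, 43, 43, 85] 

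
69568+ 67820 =137388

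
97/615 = 97/615 = 0.16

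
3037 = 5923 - 2886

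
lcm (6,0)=0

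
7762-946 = 6816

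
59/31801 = 1/539 = 0.00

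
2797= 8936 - 6139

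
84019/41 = 84019/41 = 2049.24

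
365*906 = 330690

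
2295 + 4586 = 6881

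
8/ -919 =  -  1 + 911/919  =  - 0.01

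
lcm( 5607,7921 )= 499023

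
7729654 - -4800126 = 12529780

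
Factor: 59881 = 233^1 *257^1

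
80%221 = 80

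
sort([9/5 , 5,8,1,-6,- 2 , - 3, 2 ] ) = [ - 6,-3, - 2, 1,9/5,2,5,8] 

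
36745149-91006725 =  - 54261576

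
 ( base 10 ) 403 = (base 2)110010011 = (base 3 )112221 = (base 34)BT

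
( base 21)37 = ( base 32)26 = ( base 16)46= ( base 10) 70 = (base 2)1000110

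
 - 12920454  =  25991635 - 38912089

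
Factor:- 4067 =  - 7^2 * 83^1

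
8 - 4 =4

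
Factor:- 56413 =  - 7^1*8059^1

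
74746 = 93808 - 19062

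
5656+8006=13662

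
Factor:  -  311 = -311^1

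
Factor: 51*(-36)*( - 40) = 73440 = 2^5*3^3*5^1*17^1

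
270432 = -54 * ( - 5008)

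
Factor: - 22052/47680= - 2^( - 4 )*5^( - 1)*37^1=- 37/80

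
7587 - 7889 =-302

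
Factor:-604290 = -2^1  *  3^1 * 5^1 * 20143^1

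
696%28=24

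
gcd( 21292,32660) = 4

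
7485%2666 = 2153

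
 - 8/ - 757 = 8/757= 0.01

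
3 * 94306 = 282918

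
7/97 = 7/97 =0.07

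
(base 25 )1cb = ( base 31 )U6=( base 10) 936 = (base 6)4200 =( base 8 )1650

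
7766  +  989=8755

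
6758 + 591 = 7349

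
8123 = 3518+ 4605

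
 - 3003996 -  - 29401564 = 26397568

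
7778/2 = 3889 = 3889.00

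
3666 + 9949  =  13615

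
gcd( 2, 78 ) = 2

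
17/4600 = 17/4600= 0.00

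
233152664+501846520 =734999184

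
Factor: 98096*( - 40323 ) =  - 3955525008 = - 2^4*3^1 * 6131^1*13441^1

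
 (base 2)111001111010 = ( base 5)104311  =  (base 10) 3706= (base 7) 13543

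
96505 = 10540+85965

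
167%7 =6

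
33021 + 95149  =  128170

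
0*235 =0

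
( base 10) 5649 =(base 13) 2757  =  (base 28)75L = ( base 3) 21202020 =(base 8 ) 13021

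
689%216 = 41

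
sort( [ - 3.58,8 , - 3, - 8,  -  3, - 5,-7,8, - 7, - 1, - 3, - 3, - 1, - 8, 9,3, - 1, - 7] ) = [ - 8, - 8, -7, - 7, - 7,  -  5, - 3.58 ,  -  3, - 3,  -  3,-3, - 1, - 1 ,  -  1,3,8,8,9]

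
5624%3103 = 2521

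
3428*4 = 13712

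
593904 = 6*98984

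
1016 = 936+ 80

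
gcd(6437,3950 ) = 1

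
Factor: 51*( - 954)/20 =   -  24327/10=- 2^ (-1 )*3^3*5^( - 1)*17^1*53^1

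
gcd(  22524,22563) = 3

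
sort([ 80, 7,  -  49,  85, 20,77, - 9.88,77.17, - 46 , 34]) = [  -  49, - 46 , - 9.88,7,  20, 34, 77,77.17,80,85 ]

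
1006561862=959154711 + 47407151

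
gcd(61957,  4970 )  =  7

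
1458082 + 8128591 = 9586673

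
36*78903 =2840508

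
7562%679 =93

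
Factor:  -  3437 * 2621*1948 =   -  17548318396 = - 2^2*7^1 * 487^1*491^1*2621^1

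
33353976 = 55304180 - 21950204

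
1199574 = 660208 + 539366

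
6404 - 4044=2360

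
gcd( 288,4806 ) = 18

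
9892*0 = 0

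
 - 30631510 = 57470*(  -  533) 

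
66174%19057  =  9003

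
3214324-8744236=  -  5529912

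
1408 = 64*22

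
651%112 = 91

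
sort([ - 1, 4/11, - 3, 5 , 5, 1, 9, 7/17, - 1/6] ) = [ - 3, - 1, - 1/6, 4/11,7/17, 1,  5, 5, 9 ] 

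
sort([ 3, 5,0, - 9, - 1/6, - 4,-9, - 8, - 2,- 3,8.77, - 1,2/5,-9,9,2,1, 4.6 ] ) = [-9,-9, - 9, - 8, - 4, - 3, - 2, - 1, -1/6, 0,2/5, 1,2,3,4.6,5,8.77, 9]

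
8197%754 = 657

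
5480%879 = 206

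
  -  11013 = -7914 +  - 3099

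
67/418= 67/418= 0.16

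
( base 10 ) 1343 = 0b10100111111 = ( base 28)1jr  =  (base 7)3626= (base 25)23I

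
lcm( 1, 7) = 7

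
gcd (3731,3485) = 41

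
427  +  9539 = 9966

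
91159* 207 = 18869913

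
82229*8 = 657832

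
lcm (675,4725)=4725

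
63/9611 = 9/1373 = 0.01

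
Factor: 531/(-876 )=  -  2^(-2)*3^1*59^1*73^( - 1) = -177/292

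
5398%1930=1538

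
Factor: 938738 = 2^1*469369^1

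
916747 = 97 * 9451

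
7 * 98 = 686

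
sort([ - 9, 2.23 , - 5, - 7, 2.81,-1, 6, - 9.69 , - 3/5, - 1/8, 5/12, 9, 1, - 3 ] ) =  [ -9.69, - 9, - 7, - 5,  -  3, - 1, - 3/5 , - 1/8,5/12, 1,2.23, 2.81,6, 9]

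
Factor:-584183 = - 584183^1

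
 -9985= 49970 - 59955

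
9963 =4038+5925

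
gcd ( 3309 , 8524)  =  1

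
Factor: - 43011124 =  - 2^2 * 13^1*787^1 * 1051^1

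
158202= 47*3366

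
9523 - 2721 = 6802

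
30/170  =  3/17 = 0.18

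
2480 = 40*62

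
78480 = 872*90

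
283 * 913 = 258379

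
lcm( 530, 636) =3180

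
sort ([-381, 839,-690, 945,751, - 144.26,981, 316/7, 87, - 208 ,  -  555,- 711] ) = [ -711,  -  690,-555,-381 , - 208,-144.26, 316/7, 87, 751, 839, 945, 981]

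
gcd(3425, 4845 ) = 5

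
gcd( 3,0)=3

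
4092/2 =2046 = 2046.00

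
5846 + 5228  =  11074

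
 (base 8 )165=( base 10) 117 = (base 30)3R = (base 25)4h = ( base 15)7c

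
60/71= 60/71 = 0.85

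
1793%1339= 454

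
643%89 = 20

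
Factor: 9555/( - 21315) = - 13^1*29^(-1) = -13/29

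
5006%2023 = 960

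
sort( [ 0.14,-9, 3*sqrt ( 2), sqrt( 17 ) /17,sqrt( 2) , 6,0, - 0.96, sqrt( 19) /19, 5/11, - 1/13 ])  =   [ - 9, - 0.96, - 1/13, 0,0.14, sqrt( 19 ) /19,sqrt(17) /17  ,  5/11,  sqrt (2), 3 * sqrt( 2) , 6 ] 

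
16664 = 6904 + 9760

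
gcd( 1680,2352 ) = 336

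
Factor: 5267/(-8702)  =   - 23/38   =  -2^( - 1)*19^(-1) *23^1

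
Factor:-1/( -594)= 2^(  -  1) * 3^(  -  3) * 11^(-1)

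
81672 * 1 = 81672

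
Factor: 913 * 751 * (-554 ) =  - 2^1 * 11^1* 83^1*277^1 *751^1 = - 379857302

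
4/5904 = 1/1476=   0.00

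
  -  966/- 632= 1+167/316 = 1.53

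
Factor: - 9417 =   -  3^1 *43^1 *73^1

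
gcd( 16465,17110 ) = 5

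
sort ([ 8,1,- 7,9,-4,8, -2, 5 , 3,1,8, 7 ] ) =[ - 7 ,-4, - 2,1, 1, 3,5,7,8,8, 8,9]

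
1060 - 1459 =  - 399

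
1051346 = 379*2774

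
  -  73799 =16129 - 89928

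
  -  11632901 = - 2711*4291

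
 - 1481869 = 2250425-3732294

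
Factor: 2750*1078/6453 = 2^2 * 3^ ( - 3 ) * 5^3 * 7^2*11^2*239^( - 1 ) = 2964500/6453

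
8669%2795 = 284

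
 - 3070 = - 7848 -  - 4778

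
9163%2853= 604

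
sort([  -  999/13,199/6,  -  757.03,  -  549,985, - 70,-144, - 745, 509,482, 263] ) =[-757.03,-745, - 549, - 144, - 999/13, - 70, 199/6,263, 482,509,985 ] 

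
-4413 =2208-6621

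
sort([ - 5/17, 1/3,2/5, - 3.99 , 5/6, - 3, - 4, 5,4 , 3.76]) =[ - 4, - 3.99 ,  -  3, - 5/17,1/3, 2/5,5/6, 3.76,4,5]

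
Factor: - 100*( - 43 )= 4300= 2^2*5^2 * 43^1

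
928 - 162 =766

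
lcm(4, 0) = 0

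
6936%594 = 402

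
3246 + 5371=8617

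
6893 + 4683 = 11576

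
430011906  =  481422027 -51410121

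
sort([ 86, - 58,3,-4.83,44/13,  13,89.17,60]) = [ - 58, - 4.83, 3,  44/13,13, 60,86,89.17] 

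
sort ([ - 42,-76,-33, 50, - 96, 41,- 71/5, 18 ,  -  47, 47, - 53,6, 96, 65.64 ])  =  [  -  96,  -  76, - 53, - 47, - 42, - 33, - 71/5 , 6, 18,  41,47,50  ,  65.64,96] 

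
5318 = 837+4481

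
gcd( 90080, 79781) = 1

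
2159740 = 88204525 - 86044785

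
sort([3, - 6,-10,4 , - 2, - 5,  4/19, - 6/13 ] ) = [-10 , -6 , - 5,-2,-6/13, 4/19, 3,4]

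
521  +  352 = 873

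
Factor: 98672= 2^4*7^1*881^1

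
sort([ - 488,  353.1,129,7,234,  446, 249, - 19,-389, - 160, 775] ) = [ - 488, - 389, - 160, - 19,7, 129, 234,249,353.1,446,775 ]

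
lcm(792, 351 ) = 30888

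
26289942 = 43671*602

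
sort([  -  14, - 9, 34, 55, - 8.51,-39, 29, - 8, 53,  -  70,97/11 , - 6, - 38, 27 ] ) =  [ - 70, - 39, - 38, - 14,  -  9,-8.51 , - 8, - 6, 97/11,  27, 29,34, 53, 55]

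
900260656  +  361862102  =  1262122758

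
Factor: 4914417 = 3^1*1638139^1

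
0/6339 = 0 = 0.00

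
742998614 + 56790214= 799788828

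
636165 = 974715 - 338550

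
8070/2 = 4035=   4035.00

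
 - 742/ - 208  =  3+59/104 = 3.57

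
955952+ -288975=666977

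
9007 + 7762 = 16769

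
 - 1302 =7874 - 9176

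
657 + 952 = 1609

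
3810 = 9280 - 5470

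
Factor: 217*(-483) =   -  104811 = -3^1 *7^2*23^1 * 31^1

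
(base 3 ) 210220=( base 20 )19b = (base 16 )24f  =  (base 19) 1c2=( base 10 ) 591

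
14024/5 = 2804 + 4/5 = 2804.80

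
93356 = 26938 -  - 66418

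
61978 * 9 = 557802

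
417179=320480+96699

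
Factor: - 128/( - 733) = 2^7 * 733^(- 1)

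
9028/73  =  9028/73 =123.67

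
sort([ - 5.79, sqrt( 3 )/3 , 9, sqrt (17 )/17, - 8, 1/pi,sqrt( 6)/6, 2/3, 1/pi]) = [ - 8,-5.79,sqrt( 17)/17,  1/pi,1/pi, sqrt( 6)/6, sqrt( 3)/3,2/3, 9]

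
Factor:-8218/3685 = -2^1 * 5^ ( - 1)*7^1*11^( - 1)*67^( - 1 )*587^1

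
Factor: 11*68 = 2^2*11^1*17^1 = 748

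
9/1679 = 9/1679 = 0.01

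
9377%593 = 482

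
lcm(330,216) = 11880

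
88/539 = 8/49 = 0.16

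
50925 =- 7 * ( - 7275 )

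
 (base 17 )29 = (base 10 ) 43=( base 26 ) 1H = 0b101011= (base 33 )1a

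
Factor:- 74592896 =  - 2^7*7^3*1699^1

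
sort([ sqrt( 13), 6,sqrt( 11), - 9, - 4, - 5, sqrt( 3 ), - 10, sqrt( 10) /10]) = [ - 10, - 9, - 5, - 4,sqrt( 10 )/10, sqrt( 3 ),sqrt(11 ), sqrt( 13 ), 6]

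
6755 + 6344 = 13099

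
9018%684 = 126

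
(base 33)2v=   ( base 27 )3g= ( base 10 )97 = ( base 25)3M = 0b1100001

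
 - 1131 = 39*( - 29)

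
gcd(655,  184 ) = 1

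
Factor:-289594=  -  2^1*29^1 * 4993^1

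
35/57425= 7/11485 = 0.00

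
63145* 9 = 568305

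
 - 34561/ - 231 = 34561/231 = 149.61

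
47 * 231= 10857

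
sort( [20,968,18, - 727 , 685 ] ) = [ - 727, 18, 20,685,968]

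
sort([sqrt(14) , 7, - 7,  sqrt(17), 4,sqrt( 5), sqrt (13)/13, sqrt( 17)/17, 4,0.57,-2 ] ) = [ - 7, - 2,sqrt(17)/17, sqrt(13)/13, 0.57, sqrt ( 5), sqrt( 14), 4,4,sqrt( 17), 7 ]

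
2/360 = 1/180= 0.01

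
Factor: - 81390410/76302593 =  - 2^1*5^1*73^(  -  1) * 1621^1*5021^1*1045241^( - 1)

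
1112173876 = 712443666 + 399730210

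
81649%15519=4054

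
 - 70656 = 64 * (-1104) 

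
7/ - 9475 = - 7/9475 = -0.00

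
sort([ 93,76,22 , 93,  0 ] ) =[0, 22 , 76 , 93, 93]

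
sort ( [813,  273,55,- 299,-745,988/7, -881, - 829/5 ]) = [ - 881, - 745,  -  299 , - 829/5, 55,988/7,273, 813 ]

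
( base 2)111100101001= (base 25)656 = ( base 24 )6hh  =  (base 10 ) 3881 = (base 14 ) 15B3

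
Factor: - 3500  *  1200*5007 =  - 2^6*3^2 * 5^5*7^1*1669^1 = - 21029400000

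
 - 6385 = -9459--3074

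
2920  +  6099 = 9019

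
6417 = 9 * 713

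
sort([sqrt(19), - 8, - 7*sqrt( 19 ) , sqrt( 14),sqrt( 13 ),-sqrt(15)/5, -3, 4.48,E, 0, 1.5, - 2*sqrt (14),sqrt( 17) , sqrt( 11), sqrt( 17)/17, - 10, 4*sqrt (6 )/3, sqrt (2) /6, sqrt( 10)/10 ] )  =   [ - 7*sqrt( 19 ), - 10, -8,  -  2*sqrt( 14 ), - 3, - sqrt(15 ) /5, 0,sqrt (2)/6, sqrt( 17 )/17, sqrt (10 ) /10,  1.5, E,4*sqrt( 6 ) /3 , sqrt( 11)  ,  sqrt(13),sqrt (14 ), sqrt( 17),sqrt(19), 4.48]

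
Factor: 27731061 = 3^2 * 1181^1*2609^1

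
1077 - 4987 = - 3910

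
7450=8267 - 817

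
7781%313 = 269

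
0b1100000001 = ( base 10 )769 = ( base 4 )30001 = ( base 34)ML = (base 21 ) 1FD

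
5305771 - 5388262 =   -  82491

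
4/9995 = 4/9995 = 0.00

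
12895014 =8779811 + 4115203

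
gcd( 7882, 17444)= 14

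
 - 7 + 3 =  -  4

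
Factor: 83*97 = 83^1 * 97^1   =  8051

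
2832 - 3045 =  -213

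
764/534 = 382/267 = 1.43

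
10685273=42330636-31645363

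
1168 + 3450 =4618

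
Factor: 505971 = 3^2 * 17^1*3307^1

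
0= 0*805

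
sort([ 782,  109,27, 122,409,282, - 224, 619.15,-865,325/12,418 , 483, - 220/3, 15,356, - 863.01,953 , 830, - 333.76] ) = [ - 865, - 863.01, - 333.76 , - 224, - 220/3 , 15,27,325/12,109,122,282,  356, 409, 418, 483,619.15,782,830,953]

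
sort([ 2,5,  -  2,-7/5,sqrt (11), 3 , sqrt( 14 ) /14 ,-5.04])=[ - 5.04, - 2,-7/5, sqrt(14)/14,2,3,sqrt(11), 5]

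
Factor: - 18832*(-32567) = 2^4*11^1 * 29^1*107^1*1123^1 = 613301744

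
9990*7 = 69930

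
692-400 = 292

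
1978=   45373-43395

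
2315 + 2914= 5229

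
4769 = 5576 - 807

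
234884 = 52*4517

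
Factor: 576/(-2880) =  - 5^( - 1) =- 1/5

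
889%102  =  73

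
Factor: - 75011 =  - 75011^1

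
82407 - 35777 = 46630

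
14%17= 14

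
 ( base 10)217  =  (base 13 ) 139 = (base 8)331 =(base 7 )430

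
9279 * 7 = 64953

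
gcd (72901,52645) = 1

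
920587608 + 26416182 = 947003790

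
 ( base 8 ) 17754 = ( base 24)e4c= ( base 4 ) 1333230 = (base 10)8172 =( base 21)IB3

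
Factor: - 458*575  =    -  263350 =-2^1*5^2*23^1*229^1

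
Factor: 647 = 647^1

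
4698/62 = 2349/31 = 75.77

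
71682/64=1120 + 1/32=1120.03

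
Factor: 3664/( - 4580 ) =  - 2^2*5^( - 1 ) = -  4/5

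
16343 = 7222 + 9121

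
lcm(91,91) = 91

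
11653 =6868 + 4785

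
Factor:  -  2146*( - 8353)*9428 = 169001972264=2^3*29^1 * 37^1*2357^1*8353^1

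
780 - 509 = 271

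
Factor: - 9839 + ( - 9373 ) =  - 2^2*3^1 * 1601^1  =  - 19212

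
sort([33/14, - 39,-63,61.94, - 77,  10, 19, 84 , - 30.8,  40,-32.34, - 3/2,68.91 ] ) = [-77 ,- 63 , - 39,-32.34,-30.8,  -  3/2,  33/14,  10, 19, 40  ,  61.94,68.91 , 84 ] 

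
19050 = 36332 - 17282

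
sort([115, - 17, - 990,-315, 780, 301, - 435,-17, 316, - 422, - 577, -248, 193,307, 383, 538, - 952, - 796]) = [ - 990, - 952, - 796, - 577,  -  435, - 422, - 315, - 248, - 17, - 17,  115, 193, 301,307, 316 , 383, 538, 780 ] 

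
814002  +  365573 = 1179575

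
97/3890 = 97/3890 = 0.02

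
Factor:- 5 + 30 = 5^2  =  25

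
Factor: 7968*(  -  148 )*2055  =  -2^7*3^2*5^1*37^1*83^1*137^1=- 2423387520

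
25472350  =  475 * 53626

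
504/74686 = 252/37343=0.01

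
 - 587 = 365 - 952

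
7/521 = 7/521 = 0.01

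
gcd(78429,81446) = 1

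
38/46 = 19/23 =0.83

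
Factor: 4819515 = 3^1*5^1*321301^1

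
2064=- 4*( - 516 ) 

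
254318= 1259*202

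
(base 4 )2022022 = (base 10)8842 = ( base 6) 104534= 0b10001010001010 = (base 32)8KA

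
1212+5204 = 6416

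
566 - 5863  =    -  5297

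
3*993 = 2979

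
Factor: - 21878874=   -  2^1*3^2*521^1*2333^1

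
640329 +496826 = 1137155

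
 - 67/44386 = - 67/44386 =- 0.00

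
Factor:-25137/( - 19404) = 2^( - 2)*3^1*11^ ( - 1)*19^1 = 57/44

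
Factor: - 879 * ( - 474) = 416646= 2^1*3^2 * 79^1*293^1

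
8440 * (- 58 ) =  - 489520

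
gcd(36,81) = 9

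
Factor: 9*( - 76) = - 684  =  - 2^2*3^2*19^1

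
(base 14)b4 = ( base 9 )185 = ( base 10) 158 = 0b10011110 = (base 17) 95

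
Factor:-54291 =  - 3^1*18097^1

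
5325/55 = 96 + 9/11= 96.82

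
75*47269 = 3545175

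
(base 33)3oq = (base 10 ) 4085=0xFF5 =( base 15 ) 1325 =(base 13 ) 1b23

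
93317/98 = 952 + 3/14 = 952.21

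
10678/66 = 5339/33 = 161.79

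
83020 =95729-12709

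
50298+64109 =114407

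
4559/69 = 66 + 5/69 = 66.07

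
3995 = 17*235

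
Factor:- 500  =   -2^2 * 5^3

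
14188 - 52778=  - 38590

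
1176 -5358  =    -  4182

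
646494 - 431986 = 214508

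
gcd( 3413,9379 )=1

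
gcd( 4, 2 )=2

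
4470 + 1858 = 6328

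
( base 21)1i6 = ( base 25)180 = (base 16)339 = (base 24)1A9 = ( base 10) 825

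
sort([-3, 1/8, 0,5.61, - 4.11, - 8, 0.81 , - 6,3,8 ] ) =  [ - 8, - 6, - 4.11  , - 3,0 , 1/8,0.81,3 , 5.61, 8 ] 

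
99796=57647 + 42149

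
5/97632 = 5/97632 = 0.00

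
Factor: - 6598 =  - 2^1*3299^1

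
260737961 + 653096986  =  913834947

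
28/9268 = 1/331 =0.00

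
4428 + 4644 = 9072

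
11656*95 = 1107320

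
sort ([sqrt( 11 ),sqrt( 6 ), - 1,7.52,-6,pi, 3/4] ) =[ - 6, - 1,3/4,sqrt( 6 ),pi , sqrt(11 ),7.52]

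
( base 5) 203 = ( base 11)49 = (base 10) 53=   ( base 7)104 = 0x35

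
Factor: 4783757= 11^1 * 41^1 * 10607^1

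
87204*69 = 6017076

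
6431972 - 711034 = 5720938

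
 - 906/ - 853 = 1 +53/853=1.06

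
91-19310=-19219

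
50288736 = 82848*607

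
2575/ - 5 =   -  515 + 0/1 = - 515.00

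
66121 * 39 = 2578719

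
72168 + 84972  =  157140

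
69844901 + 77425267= 147270168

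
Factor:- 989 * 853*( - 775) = 653803175=5^2* 23^1*  31^1*43^1*853^1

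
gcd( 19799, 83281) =1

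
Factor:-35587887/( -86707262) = 2^ ( - 1)*3^1*821^1 * 14449^1 * 43353631^( - 1 )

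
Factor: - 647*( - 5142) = 3326874 = 2^1*3^1*647^1*857^1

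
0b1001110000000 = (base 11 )3829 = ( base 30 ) 5GC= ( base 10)4992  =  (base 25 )7OH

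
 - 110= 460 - 570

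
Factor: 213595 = 5^1 * 42719^1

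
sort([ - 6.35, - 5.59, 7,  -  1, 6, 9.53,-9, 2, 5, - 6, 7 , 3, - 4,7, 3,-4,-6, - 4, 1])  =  [ - 9,  -  6.35, - 6, - 6, - 5.59 , - 4, - 4, - 4,-1,1 , 2,3, 3,5,6,7,  7,  7 , 9.53] 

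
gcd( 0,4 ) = 4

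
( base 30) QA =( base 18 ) 27G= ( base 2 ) 1100010110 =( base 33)NV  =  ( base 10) 790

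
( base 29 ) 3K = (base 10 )107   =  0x6b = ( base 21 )52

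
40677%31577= 9100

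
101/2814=101/2814  =  0.04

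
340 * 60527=20579180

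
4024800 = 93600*43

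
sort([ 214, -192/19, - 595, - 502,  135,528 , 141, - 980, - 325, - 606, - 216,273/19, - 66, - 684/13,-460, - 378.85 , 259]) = [-980, - 606,  -  595,  -  502 ,-460,-378.85, - 325, - 216, - 66, - 684/13,-192/19,273/19, 135 , 141,  214,259,  528]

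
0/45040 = 0 = 0.00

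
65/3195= 13/639 = 0.02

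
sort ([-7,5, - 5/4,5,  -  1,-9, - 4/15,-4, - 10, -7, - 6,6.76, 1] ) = [ - 10 , - 9 , - 7, - 7, - 6,-4,-5/4,  -  1, - 4/15,1,  5,5,6.76 ] 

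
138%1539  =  138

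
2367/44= 53 + 35/44= 53.80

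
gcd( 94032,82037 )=1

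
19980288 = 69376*288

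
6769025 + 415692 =7184717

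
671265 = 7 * 95895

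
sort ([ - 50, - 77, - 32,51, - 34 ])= [ - 77, - 50,  -  34, - 32, 51]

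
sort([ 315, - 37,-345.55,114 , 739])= [ - 345.55, - 37, 114, 315, 739] 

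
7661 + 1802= 9463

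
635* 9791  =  6217285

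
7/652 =7/652 = 0.01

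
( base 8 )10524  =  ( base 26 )6eg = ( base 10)4436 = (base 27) 628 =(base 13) 2033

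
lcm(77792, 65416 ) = 2878304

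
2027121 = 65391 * 31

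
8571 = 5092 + 3479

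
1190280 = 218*5460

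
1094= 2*547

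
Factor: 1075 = 5^2*43^1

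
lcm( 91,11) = 1001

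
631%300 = 31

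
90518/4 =22629  +  1/2 = 22629.50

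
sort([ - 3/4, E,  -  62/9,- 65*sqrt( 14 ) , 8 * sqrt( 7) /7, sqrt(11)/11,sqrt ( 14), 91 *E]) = [ - 65* sqrt(14 ), - 62/9,-3/4, sqrt ( 11)/11, E,8 * sqrt(7 ) /7  ,  sqrt(14 ), 91*E]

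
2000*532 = 1064000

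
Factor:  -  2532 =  - 2^2*3^1*211^1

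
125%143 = 125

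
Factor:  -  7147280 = - 2^4  *  5^1 * 7^1*12763^1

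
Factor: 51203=51203^1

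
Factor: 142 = 2^1*71^1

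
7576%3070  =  1436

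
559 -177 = 382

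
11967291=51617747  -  39650456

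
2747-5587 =-2840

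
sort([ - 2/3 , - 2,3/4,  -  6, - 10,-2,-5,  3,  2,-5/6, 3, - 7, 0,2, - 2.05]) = [ - 10, - 7, - 6,-5, - 2.05 , - 2 , - 2,  -  5/6,- 2/3,0,3/4,2,2 , 3, 3]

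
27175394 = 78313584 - 51138190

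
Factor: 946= 2^1*11^1*43^1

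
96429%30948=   3585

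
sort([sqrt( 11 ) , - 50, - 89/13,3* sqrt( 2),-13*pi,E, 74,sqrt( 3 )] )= [ - 50, - 13*pi, - 89/13 , sqrt( 3 ),E, sqrt( 11),3*sqrt( 2),74]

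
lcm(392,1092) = 15288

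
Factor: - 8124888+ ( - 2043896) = - 2^4*37^1*89^1*193^1= -  10168784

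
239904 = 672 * 357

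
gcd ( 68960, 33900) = 20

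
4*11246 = 44984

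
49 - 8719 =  - 8670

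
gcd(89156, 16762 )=2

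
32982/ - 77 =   -  429 + 51/77 =- 428.34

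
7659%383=382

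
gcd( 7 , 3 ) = 1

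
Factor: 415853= 19^1*43^1*509^1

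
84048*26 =2185248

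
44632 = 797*56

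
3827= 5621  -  1794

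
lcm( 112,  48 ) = 336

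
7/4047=7/4047= 0.00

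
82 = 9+73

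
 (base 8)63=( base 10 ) 51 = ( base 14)39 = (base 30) 1L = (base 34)1h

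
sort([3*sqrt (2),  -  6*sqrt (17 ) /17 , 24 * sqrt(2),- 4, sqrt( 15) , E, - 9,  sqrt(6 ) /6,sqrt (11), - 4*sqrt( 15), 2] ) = [- 4*sqrt( 15),  -  9 ,-4,  -  6 * sqrt(17) /17, sqrt(6)/6, 2, E, sqrt(11 ),sqrt(15), 3  *sqrt( 2), 24 * sqrt ( 2) ] 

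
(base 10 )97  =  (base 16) 61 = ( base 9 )117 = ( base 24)41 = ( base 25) 3M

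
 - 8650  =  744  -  9394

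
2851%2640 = 211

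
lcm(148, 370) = 740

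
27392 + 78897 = 106289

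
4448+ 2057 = 6505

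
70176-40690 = 29486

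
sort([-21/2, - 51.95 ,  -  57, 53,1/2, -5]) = [-57,  -  51.95,  -  21/2,-5, 1/2, 53]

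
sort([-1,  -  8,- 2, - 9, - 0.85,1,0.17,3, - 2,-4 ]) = [-9, - 8 , - 4, - 2,-2,-1, - 0.85, 0.17, 1,3] 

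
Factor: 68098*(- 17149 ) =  - 1167812602 = - 2^1*11^1*79^1*431^1*1559^1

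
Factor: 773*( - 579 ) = -447567=- 3^1*193^1 * 773^1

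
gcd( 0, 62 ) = 62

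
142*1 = 142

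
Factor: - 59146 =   -  2^1 * 29573^1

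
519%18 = 15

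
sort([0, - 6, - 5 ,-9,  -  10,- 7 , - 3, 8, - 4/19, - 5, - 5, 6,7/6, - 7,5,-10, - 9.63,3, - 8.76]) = [ - 10, - 10 , - 9.63, - 9, - 8.76,-7, - 7,-6,  -  5, - 5, -5 , - 3, - 4/19, 0,  7/6, 3, 5,  6 , 8 ]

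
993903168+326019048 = 1319922216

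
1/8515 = 1/8515 = 0.00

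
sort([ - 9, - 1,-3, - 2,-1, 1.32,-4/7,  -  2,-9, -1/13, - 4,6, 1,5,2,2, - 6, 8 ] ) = [  -  9, - 9, - 6, - 4, - 3, - 2, - 2,  -  1, - 1,  -  4/7,  -  1/13, 1, 1.32,  2, 2, 5, 6, 8 ] 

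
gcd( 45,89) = 1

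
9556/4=2389 = 2389.00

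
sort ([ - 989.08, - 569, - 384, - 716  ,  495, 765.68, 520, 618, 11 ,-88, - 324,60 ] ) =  [-989.08, - 716, - 569, - 384, - 324,- 88,11, 60,495,520,618,765.68 ] 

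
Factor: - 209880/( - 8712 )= 5^1*11^( - 1)*53^1 = 265/11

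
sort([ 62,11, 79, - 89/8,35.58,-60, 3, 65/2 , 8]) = [-60,  -  89/8,3,8 , 11,65/2, 35.58, 62,79]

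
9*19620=176580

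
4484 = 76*59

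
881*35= 30835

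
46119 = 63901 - 17782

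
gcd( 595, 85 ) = 85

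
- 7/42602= - 1 + 6085/6086  =  -0.00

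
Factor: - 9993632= - 2^5*11^2*29^1* 89^1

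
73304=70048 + 3256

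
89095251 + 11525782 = 100621033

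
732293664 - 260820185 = 471473479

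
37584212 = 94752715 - 57168503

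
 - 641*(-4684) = 3002444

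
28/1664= 7/416 = 0.02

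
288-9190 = -8902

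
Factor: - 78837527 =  - 167^1*457^1*1033^1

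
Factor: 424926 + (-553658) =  - 128732= -2^2 * 32183^1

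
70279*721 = 50671159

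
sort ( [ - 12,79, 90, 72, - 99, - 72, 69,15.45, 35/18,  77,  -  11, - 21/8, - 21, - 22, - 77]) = [ - 99,  -  77, - 72, - 22, - 21, - 12, - 11, - 21/8,35/18,  15.45, 69, 72,77,79,90] 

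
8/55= 8/55 = 0.15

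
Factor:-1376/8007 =-2^5*3^ (-1)*17^(-1) *43^1*157^( - 1 )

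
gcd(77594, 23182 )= 2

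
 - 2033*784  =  -1593872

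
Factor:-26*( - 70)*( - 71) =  -129220 = - 2^2* 5^1*7^1* 13^1* 71^1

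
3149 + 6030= 9179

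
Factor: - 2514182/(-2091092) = 1257091/1045546 = 2^(-1) *11^1*37^(-1 )*71^ ( - 1 )*199^( - 1 )* 114281^1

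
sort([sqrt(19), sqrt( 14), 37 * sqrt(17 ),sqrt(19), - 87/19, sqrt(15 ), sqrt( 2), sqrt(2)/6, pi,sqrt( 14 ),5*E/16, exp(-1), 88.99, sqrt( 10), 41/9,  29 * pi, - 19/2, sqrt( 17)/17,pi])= [ -19/2,- 87/19, sqrt(2)/6,sqrt(17 ) /17,exp( - 1), 5* E/16 , sqrt(2), pi,pi  ,  sqrt(10), sqrt(14), sqrt ( 14), sqrt( 15),sqrt( 19 ), sqrt(19),41/9,88.99, 29 *pi,37 * sqrt( 17 )]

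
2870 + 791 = 3661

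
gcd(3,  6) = 3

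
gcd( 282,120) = 6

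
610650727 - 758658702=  - 148007975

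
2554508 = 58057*44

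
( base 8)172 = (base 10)122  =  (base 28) 4a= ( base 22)5c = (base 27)4E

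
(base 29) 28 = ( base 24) 2I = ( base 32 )22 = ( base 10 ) 66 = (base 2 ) 1000010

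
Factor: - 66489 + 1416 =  - 65073 = -  3^1*109^1*199^1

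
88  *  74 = 6512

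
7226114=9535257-2309143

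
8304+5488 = 13792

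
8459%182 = 87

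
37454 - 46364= -8910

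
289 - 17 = 272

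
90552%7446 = 1200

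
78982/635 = 124  +  242/635 = 124.38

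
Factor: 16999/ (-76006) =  - 2^(-1)*7^( - 1 )*61^(-1)*191^1 = - 191/854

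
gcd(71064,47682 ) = 54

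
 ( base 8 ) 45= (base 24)1D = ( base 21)1G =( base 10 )37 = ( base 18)21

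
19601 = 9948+9653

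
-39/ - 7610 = 39/7610 = 0.01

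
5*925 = 4625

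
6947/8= 6947/8=868.38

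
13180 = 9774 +3406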